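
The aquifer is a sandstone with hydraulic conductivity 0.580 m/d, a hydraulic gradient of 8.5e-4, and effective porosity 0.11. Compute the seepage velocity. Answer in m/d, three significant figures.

Specific discharge q = 0.580 × 8.5e-4 = 4.930e-4 m/d
v = Ki/n = 0.580·8.5e-4/0.11 = 0.004482 m/d

0.00448 m/d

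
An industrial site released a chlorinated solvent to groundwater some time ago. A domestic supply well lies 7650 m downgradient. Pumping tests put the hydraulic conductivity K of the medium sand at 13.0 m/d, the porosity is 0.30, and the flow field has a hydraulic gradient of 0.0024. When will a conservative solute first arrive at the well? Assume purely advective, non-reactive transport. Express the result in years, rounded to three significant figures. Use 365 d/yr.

202 years

Darcy flux q = K·i = 13.0 × 0.0024 = 0.03120 m/d
v = Ki/n = 13.0·0.0024/0.30 = 0.1040 m/d
t = L / v = 7650 / 0.1040 = 73560 d
   = 73560 / 365 = 202 yr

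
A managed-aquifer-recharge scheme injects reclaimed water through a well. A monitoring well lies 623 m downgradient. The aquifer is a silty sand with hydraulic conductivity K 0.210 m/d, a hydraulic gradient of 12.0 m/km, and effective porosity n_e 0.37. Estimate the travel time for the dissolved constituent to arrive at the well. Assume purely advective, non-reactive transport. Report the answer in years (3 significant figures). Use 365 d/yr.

251 years

q = Ki = 0.210 × 0.012 = 0.002520 m/d
Seepage velocity v = q / n = 0.002520 / 0.37 = 0.006811 m/d
t = L / v = 623 / 0.006811 = 91470 d
   = 91470 / 365 = 251 yr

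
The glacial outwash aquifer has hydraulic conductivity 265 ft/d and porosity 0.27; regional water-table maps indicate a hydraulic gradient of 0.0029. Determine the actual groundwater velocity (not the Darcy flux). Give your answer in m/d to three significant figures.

0.868 m/d

K = 265 ft/d × 0.3048 = 80.77 m/d
q = Ki = 80.77 × 0.0029 = 0.2342 m/d
Seepage velocity v = q / n = 0.2342 / 0.27 = 0.8676 m/d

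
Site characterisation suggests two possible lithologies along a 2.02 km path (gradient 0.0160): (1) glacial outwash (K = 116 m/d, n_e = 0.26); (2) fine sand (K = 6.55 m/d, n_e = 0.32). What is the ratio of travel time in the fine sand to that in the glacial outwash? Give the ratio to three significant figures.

Unit 1 (glacial outwash): v = 116×0.016/0.26 = 7.138 m/d, t = 2020/7.138 = 283.0 d
Unit 2 (fine sand): v = 6.55×0.016/0.32 = 0.3275 m/d, t = 2020/0.3275 = 6168 d
t(fine sand) / t(glacial outwash) = 6168/283.0 = 21.8

21.8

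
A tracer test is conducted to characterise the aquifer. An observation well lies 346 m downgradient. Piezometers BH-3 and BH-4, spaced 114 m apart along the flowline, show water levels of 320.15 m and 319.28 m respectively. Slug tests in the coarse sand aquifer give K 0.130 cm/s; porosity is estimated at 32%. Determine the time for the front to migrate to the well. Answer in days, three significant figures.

129 days

Hydraulic gradient i = (320.15 − 319.28) / 114 = 0.87 / 114 = 0.007632
K = 0.130 cm/s × 864 = 112.3 m/d
Specific discharge q = 112.3 × 0.007632 = 0.8572 m/d
v = Ki/n = 112.3·0.007632/0.32 = 2.679 m/d
t = L / v = 346 / 2.679 = 129.2 d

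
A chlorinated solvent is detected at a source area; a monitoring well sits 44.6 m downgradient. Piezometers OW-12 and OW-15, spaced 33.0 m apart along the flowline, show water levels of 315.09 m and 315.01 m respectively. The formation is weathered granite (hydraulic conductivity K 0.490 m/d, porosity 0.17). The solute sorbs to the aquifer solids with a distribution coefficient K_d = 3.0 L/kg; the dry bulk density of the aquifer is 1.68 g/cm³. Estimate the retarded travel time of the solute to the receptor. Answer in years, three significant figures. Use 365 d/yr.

536 years

Hydraulic gradient i = (315.09 − 315.01) / 33.0 = 0.08 / 33.0 = 0.002424
Darcy flux q = K·i = 0.490 × 0.002424 = 0.001188 m/d
v = Ki/n = 0.490·0.002424/0.17 = 0.006988 m/d
Retardation R = 1 + ρ_b·K_d/n = 1 + 1.68×3.0/0.17 = 30.65
Contaminant velocity v_c = v/R = 0.006988/30.65 = 2.280e-4 m/d
t = L/v_c = 44.6/2.280e-4 = 195600 d
   = 195600/365 = 536 yr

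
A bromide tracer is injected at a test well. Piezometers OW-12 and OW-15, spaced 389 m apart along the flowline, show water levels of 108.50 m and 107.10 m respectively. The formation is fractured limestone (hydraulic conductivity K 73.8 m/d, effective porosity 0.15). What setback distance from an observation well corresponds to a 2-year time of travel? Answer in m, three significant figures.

1290 m

Hydraulic gradient i = (108.50 − 107.10) / 389 = 1.40 / 389 = 0.003599
q = Ki = 73.8 × 0.003599 = 0.2656 m/d
Seepage velocity v = q / n = 0.2656 / 0.15 = 1.771 m/d
T = 2 yr × 365 = 730 d
L = v × T = 1.771 × 730 = 1293 m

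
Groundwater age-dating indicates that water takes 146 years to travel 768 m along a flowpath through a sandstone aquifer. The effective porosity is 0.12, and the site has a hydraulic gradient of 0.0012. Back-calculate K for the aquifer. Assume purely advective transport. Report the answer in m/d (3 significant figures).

t = 146 years = 53290 d
v = L / t = 768 / 53290 = 0.01441 m/d
K = v · n / i = 0.01441 × 0.12 / 0.0012 = 1.44 m/d

1.44 m/d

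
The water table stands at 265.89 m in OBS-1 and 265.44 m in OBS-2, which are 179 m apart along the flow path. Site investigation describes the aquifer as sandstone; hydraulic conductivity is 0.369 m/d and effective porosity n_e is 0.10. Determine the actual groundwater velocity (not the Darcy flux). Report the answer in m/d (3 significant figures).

Hydraulic gradient i = (265.89 − 265.44) / 179 = 0.45 / 179 = 0.002514
q = Ki = 0.369 × 0.002514 = 9.277e-4 m/d
Seepage velocity v = q / n = 9.277e-4 / 0.10 = 0.009277 m/d

0.00928 m/d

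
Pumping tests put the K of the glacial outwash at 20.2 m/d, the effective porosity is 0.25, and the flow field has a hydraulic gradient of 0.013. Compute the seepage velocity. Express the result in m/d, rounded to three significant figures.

q = Ki = 20.2 × 0.013 = 0.2626 m/d
Seepage velocity v = q / n = 0.2626 / 0.25 = 1.050 m/d

1.05 m/d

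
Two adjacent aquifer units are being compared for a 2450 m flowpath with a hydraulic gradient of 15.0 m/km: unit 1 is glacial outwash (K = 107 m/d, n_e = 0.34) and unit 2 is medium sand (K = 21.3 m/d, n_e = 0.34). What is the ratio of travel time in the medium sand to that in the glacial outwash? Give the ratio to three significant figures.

5.02

Unit 1 (glacial outwash): v = 107×0.015/0.34 = 4.721 m/d, t = 2450/4.721 = 519.0 d
Unit 2 (medium sand): v = 21.3×0.015/0.34 = 0.9397 m/d, t = 2450/0.9397 = 2607 d
t(medium sand) / t(glacial outwash) = 2607/519.0 = 5.02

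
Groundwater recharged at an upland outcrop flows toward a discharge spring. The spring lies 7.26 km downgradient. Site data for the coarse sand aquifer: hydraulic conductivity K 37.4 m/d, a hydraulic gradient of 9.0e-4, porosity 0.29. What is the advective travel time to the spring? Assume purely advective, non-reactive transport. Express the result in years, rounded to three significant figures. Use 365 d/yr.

q = Ki = 37.4 × 9.0e-4 = 0.03366 m/d
Average linear velocity = 0.03366 / 0.29 = 0.1161 m/d
L = 7.26 km = 7260 m
t = L / v = 7260 / 0.1161 = 62550 d
   = 62550 / 365 = 171 yr

171 years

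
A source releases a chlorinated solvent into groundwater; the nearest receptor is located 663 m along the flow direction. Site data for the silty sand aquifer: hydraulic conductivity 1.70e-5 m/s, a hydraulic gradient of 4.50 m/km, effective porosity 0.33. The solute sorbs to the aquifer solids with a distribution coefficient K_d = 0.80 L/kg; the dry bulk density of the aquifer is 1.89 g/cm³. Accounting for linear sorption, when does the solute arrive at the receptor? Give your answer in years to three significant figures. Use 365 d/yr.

K = 1.70e-5 m/s × 86400 s/d = 1.469 m/d
q = Ki = 1.469 × 0.0045 = 0.006610 m/d
v = Ki/n = 1.469·0.0045/0.33 = 0.02003 m/d
Retardation R = 1 + ρ_b·K_d/n = 1 + 1.89×0.80/0.33 = 5.582
Contaminant velocity v_c = v/R = 0.02003/5.582 = 0.003588 m/d
t = L/v_c = 663/0.003588 = 184800 d
   = 184800/365 = 506 yr

506 years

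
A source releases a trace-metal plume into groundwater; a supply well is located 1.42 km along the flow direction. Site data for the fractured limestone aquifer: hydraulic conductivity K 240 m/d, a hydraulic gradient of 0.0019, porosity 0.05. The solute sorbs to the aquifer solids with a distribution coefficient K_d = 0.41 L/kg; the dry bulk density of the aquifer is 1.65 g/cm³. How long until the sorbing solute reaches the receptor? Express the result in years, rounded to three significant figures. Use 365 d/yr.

6.20 years

Specific discharge q = 240 × 0.0019 = 0.4560 m/d
Seepage velocity v = q / n = 0.4560 / 0.05 = 9.120 m/d
Retardation R = 1 + ρ_b·K_d/n = 1 + 1.65×0.41/0.05 = 14.53
Contaminant velocity v_c = v/R = 9.120/14.53 = 0.6277 m/d
L = 1.42 km = 1420 m
t = L/v_c = 1420/0.6277 = 2262 d
   = 2262/365 = 6.20 yr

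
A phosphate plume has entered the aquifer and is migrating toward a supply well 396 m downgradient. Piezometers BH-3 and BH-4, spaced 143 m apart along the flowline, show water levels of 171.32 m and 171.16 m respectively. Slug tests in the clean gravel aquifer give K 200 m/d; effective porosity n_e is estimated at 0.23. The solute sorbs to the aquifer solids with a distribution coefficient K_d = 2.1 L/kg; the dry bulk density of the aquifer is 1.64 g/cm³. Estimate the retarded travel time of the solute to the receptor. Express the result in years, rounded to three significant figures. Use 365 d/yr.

17.8 years

Hydraulic gradient i = (171.32 − 171.16) / 143 = 0.16 / 143 = 0.001119
q = Ki = 200 × 0.001119 = 0.2238 m/d
v = Ki/n = 200·0.001119/0.23 = 0.9729 m/d
Retardation R = 1 + ρ_b·K_d/n = 1 + 1.64×2.1/0.23 = 15.97
Contaminant velocity v_c = v/R = 0.9729/15.97 = 0.06091 m/d
t = L/v_c = 396/0.06091 = 6502 d
   = 6502/365 = 17.8 yr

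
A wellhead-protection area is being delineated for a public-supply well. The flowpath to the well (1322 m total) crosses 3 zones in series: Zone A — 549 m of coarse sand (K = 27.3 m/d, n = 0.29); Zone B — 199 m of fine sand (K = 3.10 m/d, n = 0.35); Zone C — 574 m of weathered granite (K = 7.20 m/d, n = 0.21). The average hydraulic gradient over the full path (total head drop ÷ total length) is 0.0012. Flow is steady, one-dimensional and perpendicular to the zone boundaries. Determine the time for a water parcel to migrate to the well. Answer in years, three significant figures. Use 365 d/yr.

99.0 years

Continuity: the same q passes through each zone, so ΔH = q·Σ(L_j/K_j) — the zones act as resistances in series.
Σ(L/K) = 549/27.3 + 199/3.10 + 574/7.20 = 20.11 + 64.19 + 79.72 = 164.0 d
K_eq = L_total / Σ(L/K) = 1322 / 164.0 = 8.060 m/d
q = K_eq · i = 8.060 × 0.0012 = 0.009672 m/d (same in every zone)
Zone A: v = q/n = 0.009672/0.29 = 0.03335 m/d → t_A = 549/0.03335 = 16460 d
Zone B: v = q/n = 0.009672/0.35 = 0.02763 m/d → t_B = 199/0.02763 = 7201 d
Zone C: v = q/n = 0.009672/0.21 = 0.04606 m/d → t_C = 574/0.04606 = 12460 d
Total t = 16460 + 7201 + 12460 = 36130 d
   = 36130 / 365 = 99.0 yr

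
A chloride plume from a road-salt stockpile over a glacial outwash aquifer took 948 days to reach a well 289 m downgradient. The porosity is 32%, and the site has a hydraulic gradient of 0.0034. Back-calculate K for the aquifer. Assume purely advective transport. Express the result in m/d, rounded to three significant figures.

v = L / t = 289 / 948 = 0.3049 m/d
K = v · n / i = 0.3049 × 0.32 / 0.0034 = 28.7 m/d

28.7 m/d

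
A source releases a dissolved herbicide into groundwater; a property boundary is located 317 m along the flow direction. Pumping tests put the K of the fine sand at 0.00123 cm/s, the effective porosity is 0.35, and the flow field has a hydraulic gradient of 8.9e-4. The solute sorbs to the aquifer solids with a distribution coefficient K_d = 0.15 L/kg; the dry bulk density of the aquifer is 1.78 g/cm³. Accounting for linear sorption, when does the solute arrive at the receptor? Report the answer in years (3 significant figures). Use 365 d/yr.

567 years

K = 0.00123 cm/s × 864 = 1.063 m/d
q = Ki = 1.063 × 8.9e-4 = 9.458e-4 m/d
Average linear velocity = 9.458e-4 / 0.35 = 0.002702 m/d
Retardation R = 1 + ρ_b·K_d/n = 1 + 1.78×0.15/0.35 = 1.763
Contaminant velocity v_c = v/R = 0.002702/1.763 = 0.001533 m/d
t = L/v_c = 317/0.001533 = 206800 d
   = 206800/365 = 567 yr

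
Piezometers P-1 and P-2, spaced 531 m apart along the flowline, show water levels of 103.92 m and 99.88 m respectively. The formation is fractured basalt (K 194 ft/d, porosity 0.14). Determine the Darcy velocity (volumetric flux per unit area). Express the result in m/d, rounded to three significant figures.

0.450 m/d

Hydraulic gradient i = (103.92 − 99.88) / 531 = 4.04 / 531 = 0.007608
K = 194 ft/d × 0.3048 = 59.13 m/d
Specific discharge q = 59.13 × 0.007608 = 0.4499 m/d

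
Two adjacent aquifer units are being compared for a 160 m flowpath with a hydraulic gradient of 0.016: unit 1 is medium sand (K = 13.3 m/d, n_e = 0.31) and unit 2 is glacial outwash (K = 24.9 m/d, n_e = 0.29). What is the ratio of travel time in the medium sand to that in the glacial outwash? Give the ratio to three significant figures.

Unit 1 (medium sand): v = 13.3×0.016/0.31 = 0.6865 m/d, t = 160/0.6865 = 233.1 d
Unit 2 (glacial outwash): v = 24.9×0.016/0.29 = 1.374 m/d, t = 160/1.374 = 116.5 d
t(medium sand) / t(glacial outwash) = 233.1/116.5 = 2.00

2.00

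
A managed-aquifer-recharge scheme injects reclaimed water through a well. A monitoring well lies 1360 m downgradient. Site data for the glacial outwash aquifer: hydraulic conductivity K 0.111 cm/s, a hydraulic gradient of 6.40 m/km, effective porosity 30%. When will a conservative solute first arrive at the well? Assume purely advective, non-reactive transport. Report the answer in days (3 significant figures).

K = 0.111 cm/s × 864 = 95.90 m/d
Specific discharge q = 95.90 × 0.0064 = 0.6138 m/d
Seepage velocity v = q / n = 0.6138 / 0.30 = 2.046 m/d
t = L / v = 1360 / 2.046 = 664.7 d

665 days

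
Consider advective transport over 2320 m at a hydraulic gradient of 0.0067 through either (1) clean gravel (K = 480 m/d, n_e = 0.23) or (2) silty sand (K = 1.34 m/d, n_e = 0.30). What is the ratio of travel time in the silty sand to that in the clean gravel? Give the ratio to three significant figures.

467

Unit 1 (clean gravel): v = 480×0.0067/0.23 = 13.98 m/d, t = 2320/13.98 = 165.9 d
Unit 2 (silty sand): v = 1.34×0.0067/0.30 = 0.02993 m/d, t = 2320/0.02993 = 77520 d
t(silty sand) / t(clean gravel) = 77520/165.9 = 467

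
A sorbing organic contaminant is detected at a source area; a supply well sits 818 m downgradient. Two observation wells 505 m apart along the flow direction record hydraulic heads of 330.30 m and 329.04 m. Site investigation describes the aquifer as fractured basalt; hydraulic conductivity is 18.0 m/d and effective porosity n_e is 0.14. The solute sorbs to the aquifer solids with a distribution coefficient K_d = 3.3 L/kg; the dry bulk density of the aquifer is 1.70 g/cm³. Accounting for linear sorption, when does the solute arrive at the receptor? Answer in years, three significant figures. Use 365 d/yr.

287 years

Hydraulic gradient i = (330.30 − 329.04) / 505 = 1.26 / 505 = 0.002495
Darcy flux q = K·i = 18.0 × 0.002495 = 0.04491 m/d
Seepage velocity v = q / n = 0.04491 / 0.14 = 0.3208 m/d
Retardation R = 1 + ρ_b·K_d/n = 1 + 1.70×3.3/0.14 = 41.07
Contaminant velocity v_c = v/R = 0.3208/41.07 = 0.007811 m/d
t = L/v_c = 818/0.007811 = 104700 d
   = 104700/365 = 287 yr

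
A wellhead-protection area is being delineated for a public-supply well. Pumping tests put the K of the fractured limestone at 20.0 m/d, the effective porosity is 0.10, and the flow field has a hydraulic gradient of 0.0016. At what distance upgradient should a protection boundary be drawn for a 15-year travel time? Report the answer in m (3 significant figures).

q = Ki = 20.0 × 0.0016 = 0.03200 m/d
Seepage velocity v = q / n = 0.03200 / 0.10 = 0.3200 m/d
T = 15 yr × 365 = 5475 d
L = v × T = 0.3200 × 5475 = 1752 m

1750 m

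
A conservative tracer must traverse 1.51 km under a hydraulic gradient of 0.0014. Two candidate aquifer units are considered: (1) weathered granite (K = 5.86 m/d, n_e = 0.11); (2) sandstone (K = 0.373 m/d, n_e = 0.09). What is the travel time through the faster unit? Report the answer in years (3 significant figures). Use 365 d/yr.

Unit 1 (weathered granite): v = 5.86×0.0014/0.11 = 0.07458 m/d, t = 1510/0.07458 = 20250 d
Unit 2 (sandstone): v = 0.373×0.0014/0.09 = 0.005802 m/d, t = 1510/0.005802 = 260200 d
Faster: 20250 d / 365 = 55.5 yr

55.5 years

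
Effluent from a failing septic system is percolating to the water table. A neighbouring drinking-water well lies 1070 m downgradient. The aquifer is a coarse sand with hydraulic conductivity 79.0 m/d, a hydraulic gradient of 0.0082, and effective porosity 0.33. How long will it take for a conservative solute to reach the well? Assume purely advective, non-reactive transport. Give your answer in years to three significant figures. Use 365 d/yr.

q = Ki = 79.0 × 0.0082 = 0.6478 m/d
Average linear velocity = 0.6478 / 0.33 = 1.963 m/d
t = L / v = 1070 / 1.963 = 545.1 d
   = 545.1 / 365 = 1.49 yr

1.49 years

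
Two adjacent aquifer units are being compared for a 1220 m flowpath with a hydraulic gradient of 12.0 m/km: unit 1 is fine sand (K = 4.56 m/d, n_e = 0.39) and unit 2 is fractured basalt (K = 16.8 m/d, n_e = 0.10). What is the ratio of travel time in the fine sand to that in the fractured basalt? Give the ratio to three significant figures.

Unit 1 (fine sand): v = 4.56×0.012/0.39 = 0.1403 m/d, t = 1220/0.1403 = 8695 d
Unit 2 (fractured basalt): v = 16.8×0.012/0.10 = 2.016 m/d, t = 1220/2.016 = 605.2 d
t(fine sand) / t(fractured basalt) = 8695/605.2 = 14.4

14.4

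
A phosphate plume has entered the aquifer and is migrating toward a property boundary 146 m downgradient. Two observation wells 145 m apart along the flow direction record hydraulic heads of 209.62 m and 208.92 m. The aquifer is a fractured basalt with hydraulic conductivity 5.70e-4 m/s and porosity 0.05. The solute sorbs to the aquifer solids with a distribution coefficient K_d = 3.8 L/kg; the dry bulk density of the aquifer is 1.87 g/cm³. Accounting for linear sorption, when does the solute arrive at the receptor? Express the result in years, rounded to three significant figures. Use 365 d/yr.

Hydraulic gradient i = (209.62 − 208.92) / 145 = 0.70 / 145 = 0.004828
K = 5.70e-4 m/s × 86400 s/d = 49.25 m/d
Darcy flux q = K·i = 49.25 × 0.004828 = 0.2377 m/d
Seepage velocity v = q / n = 0.2377 / 0.05 = 4.755 m/d
Retardation R = 1 + ρ_b·K_d/n = 1 + 1.87×3.8/0.05 = 143.1
Contaminant velocity v_c = v/R = 4.755/143.1 = 0.03322 m/d
t = L/v_c = 146/0.03322 = 4394 d
   = 4394/365 = 12.0 yr

12.0 years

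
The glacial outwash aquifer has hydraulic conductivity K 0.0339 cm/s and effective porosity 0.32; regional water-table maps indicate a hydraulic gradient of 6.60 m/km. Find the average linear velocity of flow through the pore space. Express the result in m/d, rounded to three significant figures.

0.604 m/d

K = 0.0339 cm/s × 864 = 29.29 m/d
q = Ki = 29.29 × 0.0066 = 0.1933 m/d
v = Ki/n = 29.29·0.0066/0.32 = 0.6041 m/d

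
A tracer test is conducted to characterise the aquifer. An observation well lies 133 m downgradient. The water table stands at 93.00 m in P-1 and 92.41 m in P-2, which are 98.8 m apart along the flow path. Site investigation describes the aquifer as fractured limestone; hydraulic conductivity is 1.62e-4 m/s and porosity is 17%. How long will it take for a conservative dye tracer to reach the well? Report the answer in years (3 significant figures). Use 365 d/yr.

0.741 years

Hydraulic gradient i = (93.00 − 92.41) / 98.8 = 0.59 / 98.8 = 0.005972
K = 1.62e-4 m/s × 86400 s/d = 14.00 m/d
Specific discharge q = 14.00 × 0.005972 = 0.08358 m/d
v_s = q/n_e = 0.08358/0.17 = 0.4917 m/d
t = L / v = 133 / 0.4917 = 270.5 d
   = 270.5 / 365 = 0.741 yr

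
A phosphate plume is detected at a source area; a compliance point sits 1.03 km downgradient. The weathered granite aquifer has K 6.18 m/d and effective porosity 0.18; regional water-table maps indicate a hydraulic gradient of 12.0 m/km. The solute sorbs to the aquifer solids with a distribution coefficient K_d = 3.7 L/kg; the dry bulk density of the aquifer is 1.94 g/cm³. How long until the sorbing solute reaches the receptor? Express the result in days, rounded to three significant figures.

Darcy flux q = K·i = 6.18 × 0.012 = 0.07416 m/d
Seepage velocity v = q / n = 0.07416 / 0.18 = 0.4120 m/d
Retardation R = 1 + ρ_b·K_d/n = 1 + 1.94×3.7/0.18 = 40.88
Contaminant velocity v_c = v/R = 0.4120/40.88 = 0.01008 m/d
L = 1.03 km = 1030 m
t = L/v_c = 1030/0.01008 = 102200 d

102000 days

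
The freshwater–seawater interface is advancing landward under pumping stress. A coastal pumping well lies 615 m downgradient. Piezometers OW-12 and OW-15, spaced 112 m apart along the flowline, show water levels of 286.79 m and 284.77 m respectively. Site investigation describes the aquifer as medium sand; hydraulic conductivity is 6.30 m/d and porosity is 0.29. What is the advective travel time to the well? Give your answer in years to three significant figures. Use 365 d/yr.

Hydraulic gradient i = (286.79 − 284.77) / 112 = 2.02 / 112 = 0.01804
Specific discharge q = 6.30 × 0.01804 = 0.1136 m/d
Average linear velocity = 0.1136 / 0.29 = 0.3918 m/d
t = L / v = 615 / 0.3918 = 1570 d
   = 1570 / 365 = 4.30 yr

4.30 years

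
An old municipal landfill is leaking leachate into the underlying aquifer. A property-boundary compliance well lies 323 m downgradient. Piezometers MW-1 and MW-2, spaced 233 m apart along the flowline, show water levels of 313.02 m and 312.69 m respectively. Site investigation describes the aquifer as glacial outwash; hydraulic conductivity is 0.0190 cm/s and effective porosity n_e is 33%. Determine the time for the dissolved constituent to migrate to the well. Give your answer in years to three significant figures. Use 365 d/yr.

Hydraulic gradient i = (313.02 − 312.69) / 233 = 0.33 / 233 = 0.001416
K = 0.0190 cm/s × 864 = 16.42 m/d
Darcy flux q = K·i = 16.42 × 0.001416 = 0.02325 m/d
v_s = q/n_e = 0.02325/0.33 = 0.07045 m/d
t = L / v = 323 / 0.07045 = 4584 d
   = 4584 / 365 = 12.6 yr

12.6 years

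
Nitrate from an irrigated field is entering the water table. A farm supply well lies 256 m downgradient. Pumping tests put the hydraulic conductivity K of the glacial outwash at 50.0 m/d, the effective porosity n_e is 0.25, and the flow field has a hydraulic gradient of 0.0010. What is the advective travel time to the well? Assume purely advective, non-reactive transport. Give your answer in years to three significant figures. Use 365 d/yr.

3.51 years

q = Ki = 50.0 × 0.0010 = 0.05000 m/d
v = Ki/n = 50.0·0.0010/0.25 = 0.2000 m/d
t = L / v = 256 / 0.2000 = 1280 d
   = 1280 / 365 = 3.51 yr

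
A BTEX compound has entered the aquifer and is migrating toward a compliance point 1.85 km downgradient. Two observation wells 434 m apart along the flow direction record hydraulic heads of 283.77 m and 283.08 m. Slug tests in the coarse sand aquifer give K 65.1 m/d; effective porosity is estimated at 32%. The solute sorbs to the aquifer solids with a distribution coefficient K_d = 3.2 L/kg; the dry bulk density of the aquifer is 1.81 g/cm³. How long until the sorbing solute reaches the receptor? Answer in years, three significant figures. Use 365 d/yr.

299 years

Hydraulic gradient i = (283.77 − 283.08) / 434 = 0.69 / 434 = 0.001590
q = Ki = 65.1 × 0.001590 = 0.1035 m/d
v_s = q/n_e = 0.1035/0.32 = 0.3234 m/d
Retardation R = 1 + ρ_b·K_d/n = 1 + 1.81×3.2/0.32 = 19.10
Contaminant velocity v_c = v/R = 0.3234/19.10 = 0.01693 m/d
L = 1.85 km = 1850 m
t = L/v_c = 1850/0.01693 = 109200 d
   = 109200/365 = 299 yr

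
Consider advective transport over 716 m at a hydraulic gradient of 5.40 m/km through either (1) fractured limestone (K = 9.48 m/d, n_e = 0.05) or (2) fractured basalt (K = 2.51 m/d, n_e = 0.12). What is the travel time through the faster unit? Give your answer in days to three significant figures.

Unit 1 (fractured limestone): v = 9.48×0.0054/0.05 = 1.024 m/d, t = 716/1.024 = 699.3 d
Unit 2 (fractured basalt): v = 2.51×0.0054/0.12 = 0.1130 m/d, t = 716/0.1130 = 6339 d
Faster unit: t = 699 d

699 days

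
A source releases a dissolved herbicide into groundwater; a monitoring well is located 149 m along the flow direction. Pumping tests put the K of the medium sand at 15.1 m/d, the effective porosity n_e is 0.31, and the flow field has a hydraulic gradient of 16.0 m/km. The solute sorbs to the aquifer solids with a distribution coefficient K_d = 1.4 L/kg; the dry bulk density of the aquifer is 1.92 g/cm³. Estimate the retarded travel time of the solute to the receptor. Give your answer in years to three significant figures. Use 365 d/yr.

Darcy flux q = K·i = 15.1 × 0.016 = 0.2416 m/d
Seepage velocity v = q / n = 0.2416 / 0.31 = 0.7794 m/d
Retardation R = 1 + ρ_b·K_d/n = 1 + 1.92×1.4/0.31 = 9.671
Contaminant velocity v_c = v/R = 0.7794/9.671 = 0.08059 m/d
t = L/v_c = 149/0.08059 = 1849 d
   = 1849/365 = 5.07 yr

5.07 years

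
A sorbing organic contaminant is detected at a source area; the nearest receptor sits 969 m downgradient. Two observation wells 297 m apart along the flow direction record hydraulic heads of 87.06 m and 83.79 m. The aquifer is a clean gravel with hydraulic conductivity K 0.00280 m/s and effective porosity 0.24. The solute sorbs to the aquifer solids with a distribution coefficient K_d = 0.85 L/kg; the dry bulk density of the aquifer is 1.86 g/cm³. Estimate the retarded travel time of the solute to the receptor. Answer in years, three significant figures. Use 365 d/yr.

1.82 years

Hydraulic gradient i = (87.06 − 83.79) / 297 = 3.27 / 297 = 0.01101
K = 0.00280 m/s × 86400 s/d = 241.9 m/d
Darcy flux q = K·i = 241.9 × 0.01101 = 2.664 m/d
v_s = q/n_e = 2.664/0.24 = 11.10 m/d
Retardation R = 1 + ρ_b·K_d/n = 1 + 1.86×0.85/0.24 = 7.588
Contaminant velocity v_c = v/R = 11.10/7.588 = 1.463 m/d
t = L/v_c = 969/1.463 = 662.5 d
   = 662.5/365 = 1.82 yr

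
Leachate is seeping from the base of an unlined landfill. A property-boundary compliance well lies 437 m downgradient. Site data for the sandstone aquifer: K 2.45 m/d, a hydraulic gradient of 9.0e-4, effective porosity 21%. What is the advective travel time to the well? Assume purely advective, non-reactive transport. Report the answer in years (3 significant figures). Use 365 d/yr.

114 years

Darcy flux q = K·i = 2.45 × 9.0e-4 = 0.002205 m/d
v_s = q/n_e = 0.002205/0.21 = 0.01050 m/d
t = L / v = 437 / 0.01050 = 41620 d
   = 41620 / 365 = 114 yr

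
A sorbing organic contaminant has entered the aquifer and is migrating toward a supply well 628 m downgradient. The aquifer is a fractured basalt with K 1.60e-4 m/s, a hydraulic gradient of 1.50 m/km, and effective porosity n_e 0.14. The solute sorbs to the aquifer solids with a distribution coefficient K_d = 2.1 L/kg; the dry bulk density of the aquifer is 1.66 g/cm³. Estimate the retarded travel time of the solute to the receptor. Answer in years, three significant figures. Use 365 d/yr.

301 years

K = 1.60e-4 m/s × 86400 s/d = 13.82 m/d
q = Ki = 13.82 × 0.0015 = 0.02074 m/d
Seepage velocity v = q / n = 0.02074 / 0.14 = 0.1481 m/d
Retardation R = 1 + ρ_b·K_d/n = 1 + 1.66×2.1/0.14 = 25.90
Contaminant velocity v_c = v/R = 0.1481/25.90 = 0.005719 m/d
t = L/v_c = 628/0.005719 = 109800 d
   = 109800/365 = 301 yr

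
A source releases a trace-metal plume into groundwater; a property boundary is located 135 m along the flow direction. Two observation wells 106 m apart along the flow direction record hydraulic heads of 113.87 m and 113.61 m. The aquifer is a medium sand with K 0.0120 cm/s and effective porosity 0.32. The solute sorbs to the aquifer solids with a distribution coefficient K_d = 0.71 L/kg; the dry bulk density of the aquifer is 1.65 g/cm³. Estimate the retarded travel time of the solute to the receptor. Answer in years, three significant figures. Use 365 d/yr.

Hydraulic gradient i = (113.87 − 113.61) / 106 = 0.26 / 106 = 0.002453
K = 0.0120 cm/s × 864 = 10.37 m/d
Darcy flux q = K·i = 10.37 × 0.002453 = 0.02543 m/d
Seepage velocity v = q / n = 0.02543 / 0.32 = 0.07947 m/d
Retardation R = 1 + ρ_b·K_d/n = 1 + 1.65×0.71/0.32 = 4.661
Contaminant velocity v_c = v/R = 0.07947/4.661 = 0.01705 m/d
t = L/v_c = 135/0.01705 = 7918 d
   = 7918/365 = 21.7 yr

21.7 years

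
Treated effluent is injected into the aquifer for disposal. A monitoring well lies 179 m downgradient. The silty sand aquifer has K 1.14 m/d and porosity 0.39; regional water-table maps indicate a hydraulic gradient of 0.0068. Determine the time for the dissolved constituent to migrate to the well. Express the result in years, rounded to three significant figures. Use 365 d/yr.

q = Ki = 1.14 × 0.0068 = 0.007752 m/d
v = Ki/n = 1.14·0.0068/0.39 = 0.01988 m/d
t = L / v = 179 / 0.01988 = 9005 d
   = 9005 / 365 = 24.7 yr

24.7 years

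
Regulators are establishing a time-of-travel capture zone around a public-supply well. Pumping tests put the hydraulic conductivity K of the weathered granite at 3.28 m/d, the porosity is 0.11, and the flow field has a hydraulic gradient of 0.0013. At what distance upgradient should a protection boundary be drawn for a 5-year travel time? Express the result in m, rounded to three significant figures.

70.7 m

Darcy flux q = K·i = 3.28 × 0.0013 = 0.004264 m/d
v_s = q/n_e = 0.004264/0.11 = 0.03876 m/d
T = 5 yr × 365 = 1825 d
L = v × T = 0.03876 × 1825 = 70.74 m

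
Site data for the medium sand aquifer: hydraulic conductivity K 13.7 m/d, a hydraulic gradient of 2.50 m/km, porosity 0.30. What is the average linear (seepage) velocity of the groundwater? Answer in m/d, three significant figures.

q = Ki = 13.7 × 0.0025 = 0.03425 m/d
v_s = q/n_e = 0.03425/0.30 = 0.1142 m/d

0.114 m/d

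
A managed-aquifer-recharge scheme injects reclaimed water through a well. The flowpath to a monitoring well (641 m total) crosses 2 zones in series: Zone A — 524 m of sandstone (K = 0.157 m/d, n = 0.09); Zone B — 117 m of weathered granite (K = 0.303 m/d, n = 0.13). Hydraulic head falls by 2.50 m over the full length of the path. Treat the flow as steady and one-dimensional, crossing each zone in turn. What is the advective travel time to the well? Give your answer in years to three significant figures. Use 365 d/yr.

Steady 1-D flow in series ⇒ the Darcy flux q is identical in every zone and the zone head losses add (resistances L/K in series).
Σ(L/K) = 524/0.157 + 117/0.303 = 3338 + 386.1 = 3724 d
q = ΔH / Σ(L/K) = 2.50 / 3724 = 6.714e-4 m/d (same in every zone)
Zone A: v = q/n = 6.714e-4/0.09 = 0.007460 m/d → t_A = 524/0.007460 = 70240 d
Zone B: v = q/n = 6.714e-4/0.13 = 0.005164 m/d → t_B = 117/0.005164 = 22660 d
Total t = 70240 + 22660 = 92900 d
   = 92900 / 365 = 255 yr

255 years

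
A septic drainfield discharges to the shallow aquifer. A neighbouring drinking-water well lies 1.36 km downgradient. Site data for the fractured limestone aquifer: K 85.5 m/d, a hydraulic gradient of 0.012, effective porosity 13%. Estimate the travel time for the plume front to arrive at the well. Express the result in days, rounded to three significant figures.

Specific discharge q = 85.5 × 0.012 = 1.026 m/d
Average linear velocity = 1.026 / 0.13 = 7.892 m/d
L = 1.36 km = 1360 m
t = L / v = 1360 / 7.892 = 172.3 d

172 days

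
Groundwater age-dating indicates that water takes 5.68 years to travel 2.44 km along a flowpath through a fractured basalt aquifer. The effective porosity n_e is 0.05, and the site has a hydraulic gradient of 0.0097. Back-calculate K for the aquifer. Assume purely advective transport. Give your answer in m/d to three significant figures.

6.07 m/d

t = 5.68 years = 2073 d
L = 2.44 km = 2440 m
v = L / t = 2440 / 2073 = 1.177 m/d
K = v · n / i = 1.177 × 0.05 / 0.0097 = 6.07 m/d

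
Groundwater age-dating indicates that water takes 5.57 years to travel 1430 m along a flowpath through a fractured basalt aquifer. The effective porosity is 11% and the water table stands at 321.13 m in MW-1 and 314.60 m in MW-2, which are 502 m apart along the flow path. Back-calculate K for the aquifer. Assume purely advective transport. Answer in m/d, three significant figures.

Hydraulic gradient i = (321.13 − 314.60) / 502 = 6.53 / 502 = 0.01301
t = 5.57 years = 2033 d
v = L / t = 1430 / 2033 = 0.7034 m/d
K = v · n / i = 0.7034 × 0.11 / 0.01301 = 5.95 m/d

5.95 m/d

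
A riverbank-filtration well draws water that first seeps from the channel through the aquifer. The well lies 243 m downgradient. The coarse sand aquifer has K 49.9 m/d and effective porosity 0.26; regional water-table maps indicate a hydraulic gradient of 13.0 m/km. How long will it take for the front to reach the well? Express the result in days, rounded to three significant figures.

97.4 days

Specific discharge q = 49.9 × 0.013 = 0.6487 m/d
v = Ki/n = 49.9·0.013/0.26 = 2.495 m/d
t = L / v = 243 / 2.495 = 97.39 d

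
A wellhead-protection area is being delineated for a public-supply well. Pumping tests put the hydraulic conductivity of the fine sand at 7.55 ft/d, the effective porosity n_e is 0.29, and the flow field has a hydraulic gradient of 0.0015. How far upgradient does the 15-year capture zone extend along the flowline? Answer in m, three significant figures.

K = 7.55 ft/d × 0.3048 = 2.301 m/d
Specific discharge q = 2.301 × 0.0015 = 0.003452 m/d
v = Ki/n = 2.301·0.0015/0.29 = 0.01190 m/d
T = 15 yr × 365 = 5475 d
L = v × T = 0.01190 × 5475 = 65.17 m

65.2 m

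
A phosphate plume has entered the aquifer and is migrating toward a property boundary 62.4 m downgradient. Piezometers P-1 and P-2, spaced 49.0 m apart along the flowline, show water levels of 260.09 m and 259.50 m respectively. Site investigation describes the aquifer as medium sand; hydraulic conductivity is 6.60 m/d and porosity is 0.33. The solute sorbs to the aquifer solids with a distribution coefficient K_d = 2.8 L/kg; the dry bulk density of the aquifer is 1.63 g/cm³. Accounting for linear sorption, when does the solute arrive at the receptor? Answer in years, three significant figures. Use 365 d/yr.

Hydraulic gradient i = (260.09 − 259.50) / 49.0 = 0.59 / 49.0 = 0.01204
Specific discharge q = 6.60 × 0.01204 = 0.07947 m/d
Seepage velocity v = q / n = 0.07947 / 0.33 = 0.2408 m/d
Retardation R = 1 + ρ_b·K_d/n = 1 + 1.63×2.8/0.33 = 14.83
Contaminant velocity v_c = v/R = 0.2408/14.83 = 0.01624 m/d
t = L/v_c = 62.4/0.01624 = 3843 d
   = 3843/365 = 10.5 yr

10.5 years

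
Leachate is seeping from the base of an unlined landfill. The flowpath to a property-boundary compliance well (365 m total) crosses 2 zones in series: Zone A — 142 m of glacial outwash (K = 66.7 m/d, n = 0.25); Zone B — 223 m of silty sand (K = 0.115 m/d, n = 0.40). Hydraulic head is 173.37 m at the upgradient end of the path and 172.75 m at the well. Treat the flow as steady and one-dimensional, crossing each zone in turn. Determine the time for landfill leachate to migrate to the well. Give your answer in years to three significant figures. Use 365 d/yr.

1070 years

Total head drop ΔH = 173.37 − 172.75 = 0.62 m
Continuity: the same q passes through each zone, so ΔH = q·Σ(L_j/K_j) — the zones act as resistances in series.
Σ(L/K) = 142/66.7 + 223/0.115 = 2.129 + 1939 = 1941 d
q = ΔH / Σ(L/K) = 0.62 / 1941 = 3.194e-4 m/d (same in every zone)
Zone A: v = q/n = 3.194e-4/0.25 = 0.001278 m/d → t_A = 142/0.001278 = 111200 d
Zone B: v = q/n = 3.194e-4/0.40 = 7.985e-4 m/d → t_B = 223/7.985e-4 = 279300 d
Total t = 111200 + 279300 = 390400 d
   = 390400 / 365 = 1070 yr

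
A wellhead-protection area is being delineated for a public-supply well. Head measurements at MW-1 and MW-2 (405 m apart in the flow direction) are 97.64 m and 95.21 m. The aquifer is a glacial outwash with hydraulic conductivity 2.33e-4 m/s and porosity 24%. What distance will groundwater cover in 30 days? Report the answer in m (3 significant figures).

15.1 m

Hydraulic gradient i = (97.64 − 95.21) / 405 = 2.43 / 405 = 0.006000
K = 2.33e-4 m/s × 86400 s/d = 20.13 m/d
Darcy flux q = K·i = 20.13 × 0.006000 = 0.1208 m/d
v_s = q/n_e = 0.1208/0.24 = 0.5033 m/d
L = v × T = 0.5033 × 30 = 15.10 m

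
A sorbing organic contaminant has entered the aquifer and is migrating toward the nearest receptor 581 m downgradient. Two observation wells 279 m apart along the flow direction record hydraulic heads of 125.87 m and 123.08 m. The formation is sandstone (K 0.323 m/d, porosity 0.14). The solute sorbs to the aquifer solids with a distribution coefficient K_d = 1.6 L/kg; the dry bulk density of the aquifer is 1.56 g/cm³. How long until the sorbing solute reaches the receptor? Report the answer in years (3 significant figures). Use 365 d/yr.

Hydraulic gradient i = (125.87 − 123.08) / 279 = 2.79 / 279 = 0.01000
Specific discharge q = 0.323 × 0.01000 = 0.003230 m/d
Seepage velocity v = q / n = 0.003230 / 0.14 = 0.02307 m/d
Retardation R = 1 + ρ_b·K_d/n = 1 + 1.56×1.6/0.14 = 18.83
Contaminant velocity v_c = v/R = 0.02307/18.83 = 0.001225 m/d
t = L/v_c = 581/0.001225 = 474200 d
   = 474200/365 = 1300 yr

1300 years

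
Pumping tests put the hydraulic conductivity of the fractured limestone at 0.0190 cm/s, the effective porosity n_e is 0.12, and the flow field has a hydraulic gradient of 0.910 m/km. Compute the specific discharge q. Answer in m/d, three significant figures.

0.0149 m/d

K = 0.0190 cm/s × 864 = 16.42 m/d
Darcy flux q = K·i = 16.42 × 9.1e-4 = 0.01494 m/d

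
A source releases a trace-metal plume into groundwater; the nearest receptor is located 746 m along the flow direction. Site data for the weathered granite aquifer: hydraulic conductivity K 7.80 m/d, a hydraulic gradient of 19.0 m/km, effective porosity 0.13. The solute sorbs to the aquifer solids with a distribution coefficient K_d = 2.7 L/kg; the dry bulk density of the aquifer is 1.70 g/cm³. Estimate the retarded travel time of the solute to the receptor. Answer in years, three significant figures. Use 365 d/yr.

Darcy flux q = K·i = 7.80 × 0.019 = 0.1482 m/d
v = Ki/n = 7.80·0.019/0.13 = 1.140 m/d
Retardation R = 1 + ρ_b·K_d/n = 1 + 1.70×2.7/0.13 = 36.31
Contaminant velocity v_c = v/R = 1.140/36.31 = 0.03140 m/d
t = L/v_c = 746/0.03140 = 23760 d
   = 23760/365 = 65.1 yr

65.1 years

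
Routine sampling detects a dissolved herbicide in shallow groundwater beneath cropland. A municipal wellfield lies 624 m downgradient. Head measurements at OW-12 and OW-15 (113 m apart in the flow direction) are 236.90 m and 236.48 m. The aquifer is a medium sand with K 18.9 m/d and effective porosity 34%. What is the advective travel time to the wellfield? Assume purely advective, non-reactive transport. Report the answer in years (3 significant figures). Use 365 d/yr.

Hydraulic gradient i = (236.90 − 236.48) / 113 = 0.42 / 113 = 0.003717
Darcy flux q = K·i = 18.9 × 0.003717 = 0.07025 m/d
v = Ki/n = 18.9·0.003717/0.34 = 0.2066 m/d
t = L / v = 624 / 0.2066 = 3020 d
   = 3020 / 365 = 8.27 yr

8.27 years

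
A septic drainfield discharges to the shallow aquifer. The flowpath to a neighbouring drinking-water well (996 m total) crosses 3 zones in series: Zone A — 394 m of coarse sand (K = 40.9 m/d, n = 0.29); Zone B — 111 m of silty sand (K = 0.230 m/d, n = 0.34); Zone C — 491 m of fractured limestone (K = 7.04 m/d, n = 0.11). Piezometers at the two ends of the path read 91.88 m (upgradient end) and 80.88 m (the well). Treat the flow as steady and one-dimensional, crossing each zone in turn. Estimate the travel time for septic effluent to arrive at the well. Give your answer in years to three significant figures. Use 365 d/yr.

28.8 years

Total head drop ΔH = 91.88 − 80.88 = 11.00 m
Continuity: the same q passes through each zone, so ΔH = q·Σ(L_j/K_j) — the zones act as resistances in series.
Σ(L/K) = 394/40.9 + 111/0.230 + 491/7.04 = 9.633 + 482.6 + 69.74 = 562.0 d
q = ΔH / Σ(L/K) = 11.00 / 562.0 = 0.01957 m/d (same in every zone)
Zone A: v = q/n = 0.01957/0.29 = 0.06749 m/d → t_A = 394/0.06749 = 5838 d
Zone B: v = q/n = 0.01957/0.34 = 0.05757 m/d → t_B = 111/0.05757 = 1928 d
Zone C: v = q/n = 0.01957/0.11 = 0.1779 m/d → t_C = 491/0.1779 = 2759 d
Total t = 5838 + 1928 + 2759 = 10520 d
   = 10520 / 365 = 28.8 yr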